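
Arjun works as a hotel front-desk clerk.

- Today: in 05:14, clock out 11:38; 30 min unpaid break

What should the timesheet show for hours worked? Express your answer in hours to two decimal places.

Today: 05:14–11:38 = 6 h 24 min; less 30 min break → 5 h 54 min

5.90 hours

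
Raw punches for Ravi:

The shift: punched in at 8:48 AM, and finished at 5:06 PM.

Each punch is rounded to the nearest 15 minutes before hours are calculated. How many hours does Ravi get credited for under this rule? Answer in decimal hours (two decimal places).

8.25 hours

The shift: in 8:48 AM→8:45 AM, out 5:06 PM→5:00 PM; 8 h 15 min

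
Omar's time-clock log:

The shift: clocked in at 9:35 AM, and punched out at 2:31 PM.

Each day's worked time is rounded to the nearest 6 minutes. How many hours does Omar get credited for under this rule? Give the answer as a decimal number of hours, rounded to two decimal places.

4.90 hours

The shift: 9:35 AM–2:31 PM = 4 h 56 min → rounds to 4 h 54 min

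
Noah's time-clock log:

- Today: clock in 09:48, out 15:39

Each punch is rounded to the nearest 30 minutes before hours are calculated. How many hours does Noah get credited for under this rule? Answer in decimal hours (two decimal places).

Today: in 09:48→10:00, out 15:39→15:30; 5 h 30 min

5.50 hours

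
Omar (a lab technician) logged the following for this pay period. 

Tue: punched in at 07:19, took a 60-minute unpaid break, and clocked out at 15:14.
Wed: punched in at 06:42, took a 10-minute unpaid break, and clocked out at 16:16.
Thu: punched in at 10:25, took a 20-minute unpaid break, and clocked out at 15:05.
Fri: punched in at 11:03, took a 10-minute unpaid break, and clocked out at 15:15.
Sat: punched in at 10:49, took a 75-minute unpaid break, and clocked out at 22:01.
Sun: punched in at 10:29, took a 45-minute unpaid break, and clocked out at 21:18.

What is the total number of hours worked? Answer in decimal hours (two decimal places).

Tue: 07:19–15:14 = 7 h 55 min; less 60 min break → 6 h 55 min
Wed: 06:42–16:16 = 9 h 34 min; less 10 min break → 9 h 24 min
Thu: 10:25–15:05 = 4 h 40 min; less 20 min break → 4 h 20 min
Fri: 11:03–15:15 = 4 h 12 min; less 10 min break → 4 h 2 min
Sat: 10:49–22:01 = 11 h 12 min; less 75 min break → 9 h 57 min
Sun: 10:29–21:18 = 10 h 49 min; less 45 min break → 10 h 4 min
Total: 6 h 55 min + 9 h 24 min + 4 h 20 min + 4 h 2 min + 9 h 57 min + 10 h 4 min = 44 h 42 min.

44.70 hours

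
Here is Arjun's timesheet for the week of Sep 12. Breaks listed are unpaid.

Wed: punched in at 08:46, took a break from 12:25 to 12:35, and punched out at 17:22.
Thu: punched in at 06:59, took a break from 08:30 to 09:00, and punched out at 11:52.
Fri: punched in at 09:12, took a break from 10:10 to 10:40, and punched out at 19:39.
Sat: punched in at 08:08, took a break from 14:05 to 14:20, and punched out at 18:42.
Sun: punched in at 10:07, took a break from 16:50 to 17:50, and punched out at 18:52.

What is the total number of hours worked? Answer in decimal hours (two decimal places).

Wed: 08:46–17:22 = 8 h 36 min; less 10 min break → 8 h 26 min
Thu: 06:59–11:52 = 4 h 53 min; less 30 min break → 4 h 23 min
Fri: 09:12–19:39 = 10 h 27 min; less 30 min break → 9 h 57 min
Sat: 08:08–18:42 = 10 h 34 min; less 15 min break → 10 h 19 min
Sun: 10:07–18:52 = 8 h 45 min; less 60 min break → 7 h 45 min
Total: 8 h 26 min + 4 h 23 min + 9 h 57 min + 10 h 19 min + 7 h 45 min = 40 h 50 min.

40.83 hours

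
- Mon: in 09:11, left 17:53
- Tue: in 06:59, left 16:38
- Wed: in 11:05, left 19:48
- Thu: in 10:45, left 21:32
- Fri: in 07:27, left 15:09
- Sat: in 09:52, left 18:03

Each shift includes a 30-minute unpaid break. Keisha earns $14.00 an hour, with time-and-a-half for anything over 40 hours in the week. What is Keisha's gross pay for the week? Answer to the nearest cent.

$785.40

Mon: 09:11–17:53 = 8 h 42 min; less 30 min break → 8 h 12 min
Tue: 06:59–16:38 = 9 h 39 min; less 30 min break → 9 h 9 min
Wed: 11:05–19:48 = 8 h 43 min; less 30 min break → 8 h 13 min
Thu: 10:45–21:32 = 10 h 47 min; less 30 min break → 10 h 17 min
Fri: 07:27–15:09 = 7 h 42 min; less 30 min break → 7 h 12 min
Sat: 09:52–18:03 = 8 h 11 min; less 30 min break → 7 h 41 min
Total worked: 50 h 44 min = 3044 min.
Regular 40 h 0 min = 2400 min at $14.00/h; overtime 10 h 44 min = 644 min at $21.00/h.
Pay = (2400 × $14.00 + 644 × $21.00) ÷ 60 = $785.40.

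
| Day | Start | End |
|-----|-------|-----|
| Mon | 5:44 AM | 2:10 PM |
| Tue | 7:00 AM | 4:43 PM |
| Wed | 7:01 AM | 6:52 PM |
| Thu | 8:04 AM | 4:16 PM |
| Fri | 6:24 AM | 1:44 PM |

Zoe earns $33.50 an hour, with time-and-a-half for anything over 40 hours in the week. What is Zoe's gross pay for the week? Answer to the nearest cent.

$1618.05

Mon: 5:44 AM–2:10 PM = 8 h 26 min
Tue: 7:00 AM–4:43 PM = 9 h 43 min
Wed: 7:01 AM–6:52 PM = 11 h 51 min
Thu: 8:04 AM–4:16 PM = 8 h 12 min
Fri: 6:24 AM–1:44 PM = 7 h 20 min
Total worked: 45 h 32 min = 2732 min.
Regular 40 h 0 min = 2400 min at $33.50/h; overtime 5 h 32 min = 332 min at $50.25/h.
Pay = (2400 × $33.50 + 332 × $50.25) ÷ 60 = $1618.05.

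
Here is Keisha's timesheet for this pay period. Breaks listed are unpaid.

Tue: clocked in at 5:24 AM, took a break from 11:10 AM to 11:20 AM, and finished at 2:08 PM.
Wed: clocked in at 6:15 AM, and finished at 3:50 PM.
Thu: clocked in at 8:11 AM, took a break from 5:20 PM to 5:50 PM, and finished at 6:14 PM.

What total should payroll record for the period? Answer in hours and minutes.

27 h 42 min

Tue: 5:24 AM–2:08 PM = 8 h 44 min; less 10 min break → 8 h 34 min
Wed: 6:15 AM–3:50 PM = 9 h 35 min
Thu: 8:11 AM–6:14 PM = 10 h 3 min; less 30 min break → 9 h 33 min
Total: 8 h 34 min + 9 h 35 min + 9 h 33 min = 27 h 42 min.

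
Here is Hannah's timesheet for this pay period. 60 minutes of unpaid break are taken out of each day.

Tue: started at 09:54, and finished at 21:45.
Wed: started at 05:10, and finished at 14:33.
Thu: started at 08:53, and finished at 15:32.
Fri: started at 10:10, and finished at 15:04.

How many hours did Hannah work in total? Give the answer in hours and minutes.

Tue: 09:54–21:45 = 11 h 51 min; less 60 min break → 10 h 51 min
Wed: 05:10–14:33 = 9 h 23 min; less 60 min break → 8 h 23 min
Thu: 08:53–15:32 = 6 h 39 min; less 60 min break → 5 h 39 min
Fri: 10:10–15:04 = 4 h 54 min; less 60 min break → 3 h 54 min
Total: 10 h 51 min + 8 h 23 min + 5 h 39 min + 3 h 54 min = 28 h 47 min.

28 h 47 min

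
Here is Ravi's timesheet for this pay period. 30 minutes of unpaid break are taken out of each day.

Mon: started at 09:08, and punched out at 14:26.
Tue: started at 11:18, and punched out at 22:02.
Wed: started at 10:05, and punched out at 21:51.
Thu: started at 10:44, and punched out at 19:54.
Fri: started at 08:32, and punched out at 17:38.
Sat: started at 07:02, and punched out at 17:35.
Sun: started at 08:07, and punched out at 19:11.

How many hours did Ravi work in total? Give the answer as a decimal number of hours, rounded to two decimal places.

Mon: 09:08–14:26 = 5 h 18 min; less 30 min break → 4 h 48 min
Tue: 11:18–22:02 = 10 h 44 min; less 30 min break → 10 h 14 min
Wed: 10:05–21:51 = 11 h 46 min; less 30 min break → 11 h 16 min
Thu: 10:44–19:54 = 9 h 10 min; less 30 min break → 8 h 40 min
Fri: 08:32–17:38 = 9 h 6 min; less 30 min break → 8 h 36 min
Sat: 07:02–17:35 = 10 h 33 min; less 30 min break → 10 h 3 min
Sun: 08:07–19:11 = 11 h 4 min; less 30 min break → 10 h 34 min
Total: 4 h 48 min + 10 h 14 min + 11 h 16 min + 8 h 40 min + 8 h 36 min + 10 h 3 min + 10 h 34 min = 64 h 11 min.

64.18 hours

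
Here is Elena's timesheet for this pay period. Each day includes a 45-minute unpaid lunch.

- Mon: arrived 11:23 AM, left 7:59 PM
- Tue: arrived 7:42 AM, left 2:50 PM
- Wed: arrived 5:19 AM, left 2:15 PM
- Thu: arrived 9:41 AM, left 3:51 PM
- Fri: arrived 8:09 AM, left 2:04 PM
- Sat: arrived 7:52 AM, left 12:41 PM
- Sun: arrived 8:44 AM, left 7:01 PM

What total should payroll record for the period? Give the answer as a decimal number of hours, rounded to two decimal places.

46.60 hours

Mon: 11:23 AM–7:59 PM = 8 h 36 min; less 45 min break → 7 h 51 min
Tue: 7:42 AM–2:50 PM = 7 h 8 min; less 45 min break → 6 h 23 min
Wed: 5:19 AM–2:15 PM = 8 h 56 min; less 45 min break → 8 h 11 min
Thu: 9:41 AM–3:51 PM = 6 h 10 min; less 45 min break → 5 h 25 min
Fri: 8:09 AM–2:04 PM = 5 h 55 min; less 45 min break → 5 h 10 min
Sat: 7:52 AM–12:41 PM = 4 h 49 min; less 45 min break → 4 h 4 min
Sun: 8:44 AM–7:01 PM = 10 h 17 min; less 45 min break → 9 h 32 min
Total: 7 h 51 min + 6 h 23 min + 8 h 11 min + 5 h 25 min + 5 h 10 min + 4 h 4 min + 9 h 32 min = 46 h 36 min.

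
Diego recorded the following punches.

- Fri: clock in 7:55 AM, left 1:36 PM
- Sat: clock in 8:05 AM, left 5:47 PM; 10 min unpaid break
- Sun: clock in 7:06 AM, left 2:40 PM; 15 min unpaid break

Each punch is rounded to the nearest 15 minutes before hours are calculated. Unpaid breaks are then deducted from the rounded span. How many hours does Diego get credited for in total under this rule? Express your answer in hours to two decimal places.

22.58 hours

Fri: in 7:55 AM→8:00 AM, out 1:36 PM→1:30 PM; 5 h 30 min
Sat: in 8:05 AM→8:00 AM, out 5:47 PM→5:45 PM; 9 h 45 min − 10 min = 9 h 35 min
Sun: in 7:06 AM→7:00 AM, out 2:40 PM→2:45 PM; 7 h 45 min − 15 min = 7 h 30 min
Total credited: 22 h 35 min.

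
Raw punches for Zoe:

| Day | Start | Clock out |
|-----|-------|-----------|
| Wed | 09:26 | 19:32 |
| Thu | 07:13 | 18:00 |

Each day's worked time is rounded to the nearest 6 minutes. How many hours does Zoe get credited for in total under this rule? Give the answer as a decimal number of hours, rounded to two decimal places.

Wed: 09:26–19:32 = 10 h 6 min → rounds to 10 h 6 min
Thu: 07:13–18:00 = 10 h 47 min → rounds to 10 h 48 min
Total credited: 20 h 54 min.

20.90 hours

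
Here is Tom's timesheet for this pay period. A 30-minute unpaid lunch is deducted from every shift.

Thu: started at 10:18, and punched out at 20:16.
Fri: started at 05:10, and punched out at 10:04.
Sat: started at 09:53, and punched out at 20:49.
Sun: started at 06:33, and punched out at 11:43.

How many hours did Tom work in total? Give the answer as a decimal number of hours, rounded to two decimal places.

Thu: 10:18–20:16 = 9 h 58 min; less 30 min break → 9 h 28 min
Fri: 05:10–10:04 = 4 h 54 min; less 30 min break → 4 h 24 min
Sat: 09:53–20:49 = 10 h 56 min; less 30 min break → 10 h 26 min
Sun: 06:33–11:43 = 5 h 10 min; less 30 min break → 4 h 40 min
Total: 9 h 28 min + 4 h 24 min + 10 h 26 min + 4 h 40 min = 28 h 58 min.

28.97 hours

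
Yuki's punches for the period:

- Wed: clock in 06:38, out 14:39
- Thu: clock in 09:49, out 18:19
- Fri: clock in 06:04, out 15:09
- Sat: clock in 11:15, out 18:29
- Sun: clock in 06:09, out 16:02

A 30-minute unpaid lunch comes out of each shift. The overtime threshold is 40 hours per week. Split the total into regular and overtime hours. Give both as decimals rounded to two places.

Wed: 06:38–14:39 = 8 h 1 min; less 30 min break → 7 h 31 min
Thu: 09:49–18:19 = 8 h 30 min; less 30 min break → 8 h 0 min
Fri: 06:04–15:09 = 9 h 5 min; less 30 min break → 8 h 35 min
Sat: 11:15–18:29 = 7 h 14 min; less 30 min break → 6 h 44 min
Sun: 06:09–16:02 = 9 h 53 min; less 30 min break → 9 h 23 min
Total worked: 40 h 13 min = 40.22 h.
Threshold 40 h → overtime 0 h 13 min, regular 40 h 0 min.

Regular 40.00 hours, overtime 0.22 hours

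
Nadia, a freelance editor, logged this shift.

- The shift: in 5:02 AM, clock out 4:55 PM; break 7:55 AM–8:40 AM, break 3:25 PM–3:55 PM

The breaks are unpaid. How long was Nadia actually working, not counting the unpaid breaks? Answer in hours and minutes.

The shift: 5:02 AM–4:55 PM = 11 h 53 min; less 75 min break → 10 h 38 min

10 h 38 min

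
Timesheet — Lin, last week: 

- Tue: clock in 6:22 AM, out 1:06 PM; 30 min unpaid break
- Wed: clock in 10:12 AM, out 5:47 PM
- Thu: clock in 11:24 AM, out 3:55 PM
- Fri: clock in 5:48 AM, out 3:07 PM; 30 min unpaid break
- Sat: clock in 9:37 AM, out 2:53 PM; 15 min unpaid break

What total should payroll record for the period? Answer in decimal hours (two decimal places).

32.17 hours

Tue: 6:22 AM–1:06 PM = 6 h 44 min; less 30 min break → 6 h 14 min
Wed: 10:12 AM–5:47 PM = 7 h 35 min
Thu: 11:24 AM–3:55 PM = 4 h 31 min
Fri: 5:48 AM–3:07 PM = 9 h 19 min; less 30 min break → 8 h 49 min
Sat: 9:37 AM–2:53 PM = 5 h 16 min; less 15 min break → 5 h 1 min
Total: 6 h 14 min + 7 h 35 min + 4 h 31 min + 8 h 49 min + 5 h 1 min = 32 h 10 min.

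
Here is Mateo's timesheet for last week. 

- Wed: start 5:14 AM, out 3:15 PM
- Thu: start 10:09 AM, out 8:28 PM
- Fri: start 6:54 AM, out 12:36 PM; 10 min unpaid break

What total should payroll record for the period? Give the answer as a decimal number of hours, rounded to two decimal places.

Wed: 5:14 AM–3:15 PM = 10 h 1 min
Thu: 10:09 AM–8:28 PM = 10 h 19 min
Fri: 6:54 AM–12:36 PM = 5 h 42 min; less 10 min break → 5 h 32 min
Total: 10 h 1 min + 10 h 19 min + 5 h 32 min = 25 h 52 min.

25.87 hours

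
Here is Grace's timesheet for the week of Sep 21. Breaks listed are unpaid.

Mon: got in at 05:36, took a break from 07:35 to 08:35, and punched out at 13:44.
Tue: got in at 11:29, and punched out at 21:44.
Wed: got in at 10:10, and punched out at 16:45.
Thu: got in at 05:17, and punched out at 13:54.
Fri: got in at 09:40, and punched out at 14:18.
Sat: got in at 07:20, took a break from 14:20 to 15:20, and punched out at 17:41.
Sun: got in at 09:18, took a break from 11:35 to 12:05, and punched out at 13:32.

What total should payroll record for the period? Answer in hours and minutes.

Mon: 05:36–13:44 = 8 h 8 min; less 60 min break → 7 h 8 min
Tue: 11:29–21:44 = 10 h 15 min
Wed: 10:10–16:45 = 6 h 35 min
Thu: 05:17–13:54 = 8 h 37 min
Fri: 09:40–14:18 = 4 h 38 min
Sat: 07:20–17:41 = 10 h 21 min; less 60 min break → 9 h 21 min
Sun: 09:18–13:32 = 4 h 14 min; less 30 min break → 3 h 44 min
Total: 7 h 8 min + 10 h 15 min + 6 h 35 min + 8 h 37 min + 4 h 38 min + 9 h 21 min + 3 h 44 min = 50 h 18 min.

50 h 18 min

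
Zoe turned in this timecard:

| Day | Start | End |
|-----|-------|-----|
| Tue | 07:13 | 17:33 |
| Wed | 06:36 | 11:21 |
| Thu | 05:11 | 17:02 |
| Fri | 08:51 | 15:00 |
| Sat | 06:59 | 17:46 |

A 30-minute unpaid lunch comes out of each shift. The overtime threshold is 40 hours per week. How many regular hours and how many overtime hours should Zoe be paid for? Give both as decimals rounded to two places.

Tue: 07:13–17:33 = 10 h 20 min; less 30 min break → 9 h 50 min
Wed: 06:36–11:21 = 4 h 45 min; less 30 min break → 4 h 15 min
Thu: 05:11–17:02 = 11 h 51 min; less 30 min break → 11 h 21 min
Fri: 08:51–15:00 = 6 h 9 min; less 30 min break → 5 h 39 min
Sat: 06:59–17:46 = 10 h 47 min; less 30 min break → 10 h 17 min
Total worked: 41 h 22 min = 41.37 h.
Threshold 40 h → overtime 1 h 22 min, regular 40 h 0 min.

Regular 40.00 hours, overtime 1.37 hours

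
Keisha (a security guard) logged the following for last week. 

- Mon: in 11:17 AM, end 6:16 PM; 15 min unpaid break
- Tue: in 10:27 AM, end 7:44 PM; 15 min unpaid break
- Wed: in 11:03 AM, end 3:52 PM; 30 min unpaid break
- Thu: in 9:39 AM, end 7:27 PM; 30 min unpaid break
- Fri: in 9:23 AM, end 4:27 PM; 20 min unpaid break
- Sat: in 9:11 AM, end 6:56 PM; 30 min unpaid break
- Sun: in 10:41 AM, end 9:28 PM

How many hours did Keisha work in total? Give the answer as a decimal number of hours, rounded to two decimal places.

Mon: 11:17 AM–6:16 PM = 6 h 59 min; less 15 min break → 6 h 44 min
Tue: 10:27 AM–7:44 PM = 9 h 17 min; less 15 min break → 9 h 2 min
Wed: 11:03 AM–3:52 PM = 4 h 49 min; less 30 min break → 4 h 19 min
Thu: 9:39 AM–7:27 PM = 9 h 48 min; less 30 min break → 9 h 18 min
Fri: 9:23 AM–4:27 PM = 7 h 4 min; less 20 min break → 6 h 44 min
Sat: 9:11 AM–6:56 PM = 9 h 45 min; less 30 min break → 9 h 15 min
Sun: 10:41 AM–9:28 PM = 10 h 47 min
Total: 6 h 44 min + 9 h 2 min + 4 h 19 min + 9 h 18 min + 6 h 44 min + 9 h 15 min + 10 h 47 min = 56 h 9 min.

56.15 hours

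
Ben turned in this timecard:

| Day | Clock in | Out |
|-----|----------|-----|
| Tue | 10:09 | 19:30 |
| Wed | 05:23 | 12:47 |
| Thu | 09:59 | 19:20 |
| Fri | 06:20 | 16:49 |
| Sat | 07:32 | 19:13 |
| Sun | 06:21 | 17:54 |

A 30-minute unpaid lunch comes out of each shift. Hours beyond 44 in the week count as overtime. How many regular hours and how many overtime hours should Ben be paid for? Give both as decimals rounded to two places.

Tue: 10:09–19:30 = 9 h 21 min; less 30 min break → 8 h 51 min
Wed: 05:23–12:47 = 7 h 24 min; less 30 min break → 6 h 54 min
Thu: 09:59–19:20 = 9 h 21 min; less 30 min break → 8 h 51 min
Fri: 06:20–16:49 = 10 h 29 min; less 30 min break → 9 h 59 min
Sat: 07:32–19:13 = 11 h 41 min; less 30 min break → 11 h 11 min
Sun: 06:21–17:54 = 11 h 33 min; less 30 min break → 11 h 3 min
Total worked: 56 h 49 min = 56.82 h.
Threshold 44 h → overtime 12 h 49 min, regular 44 h 0 min.

Regular 44.00 hours, overtime 12.82 hours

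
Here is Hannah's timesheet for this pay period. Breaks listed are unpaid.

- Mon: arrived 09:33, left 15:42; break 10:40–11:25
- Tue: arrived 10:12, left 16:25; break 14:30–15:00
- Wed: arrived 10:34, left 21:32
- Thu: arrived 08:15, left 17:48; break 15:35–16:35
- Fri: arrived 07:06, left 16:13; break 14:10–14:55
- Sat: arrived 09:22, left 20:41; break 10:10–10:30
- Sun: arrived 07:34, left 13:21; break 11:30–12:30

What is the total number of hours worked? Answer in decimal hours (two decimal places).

54.77 hours

Mon: 09:33–15:42 = 6 h 9 min; less 45 min break → 5 h 24 min
Tue: 10:12–16:25 = 6 h 13 min; less 30 min break → 5 h 43 min
Wed: 10:34–21:32 = 10 h 58 min
Thu: 08:15–17:48 = 9 h 33 min; less 60 min break → 8 h 33 min
Fri: 07:06–16:13 = 9 h 7 min; less 45 min break → 8 h 22 min
Sat: 09:22–20:41 = 11 h 19 min; less 20 min break → 10 h 59 min
Sun: 07:34–13:21 = 5 h 47 min; less 60 min break → 4 h 47 min
Total: 5 h 24 min + 5 h 43 min + 10 h 58 min + 8 h 33 min + 8 h 22 min + 10 h 59 min + 4 h 47 min = 54 h 46 min.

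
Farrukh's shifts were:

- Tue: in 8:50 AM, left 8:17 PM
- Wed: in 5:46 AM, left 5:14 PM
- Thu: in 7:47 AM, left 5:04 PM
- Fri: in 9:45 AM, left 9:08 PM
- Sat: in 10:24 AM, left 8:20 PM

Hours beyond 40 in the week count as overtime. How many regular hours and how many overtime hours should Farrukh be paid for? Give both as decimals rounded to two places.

Regular 40.00 hours, overtime 13.52 hours

Tue: 8:50 AM–8:17 PM = 11 h 27 min
Wed: 5:46 AM–5:14 PM = 11 h 28 min
Thu: 7:47 AM–5:04 PM = 9 h 17 min
Fri: 9:45 AM–9:08 PM = 11 h 23 min
Sat: 10:24 AM–8:20 PM = 9 h 56 min
Total worked: 53 h 31 min = 53.52 h.
Threshold 40 h → overtime 13 h 31 min, regular 40 h 0 min.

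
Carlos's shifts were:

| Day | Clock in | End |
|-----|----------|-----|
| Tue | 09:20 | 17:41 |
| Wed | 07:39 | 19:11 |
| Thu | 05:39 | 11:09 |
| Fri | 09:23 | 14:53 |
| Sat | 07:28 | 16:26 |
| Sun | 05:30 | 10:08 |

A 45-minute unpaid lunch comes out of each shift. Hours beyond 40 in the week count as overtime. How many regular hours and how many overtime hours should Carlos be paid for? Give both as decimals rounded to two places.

Tue: 09:20–17:41 = 8 h 21 min; less 45 min break → 7 h 36 min
Wed: 07:39–19:11 = 11 h 32 min; less 45 min break → 10 h 47 min
Thu: 05:39–11:09 = 5 h 30 min; less 45 min break → 4 h 45 min
Fri: 09:23–14:53 = 5 h 30 min; less 45 min break → 4 h 45 min
Sat: 07:28–16:26 = 8 h 58 min; less 45 min break → 8 h 13 min
Sun: 05:30–10:08 = 4 h 38 min; less 45 min break → 3 h 53 min
Total worked: 39 h 59 min = 39.98 h.
Threshold 40 h → overtime 0 h 0 min, regular 39 h 59 min.

Regular 39.98 hours, overtime 0.00 hours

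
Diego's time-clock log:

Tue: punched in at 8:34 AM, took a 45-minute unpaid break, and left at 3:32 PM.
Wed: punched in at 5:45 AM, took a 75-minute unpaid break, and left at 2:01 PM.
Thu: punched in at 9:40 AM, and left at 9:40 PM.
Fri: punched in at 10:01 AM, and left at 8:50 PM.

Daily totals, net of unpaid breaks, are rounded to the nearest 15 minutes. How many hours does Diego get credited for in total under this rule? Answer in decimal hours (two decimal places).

Tue: 8:34 AM–3:32 PM = 6 h 58 min − 45 min = 6 h 13 min → rounds to 6 h 15 min
Wed: 5:45 AM–2:01 PM = 8 h 16 min − 75 min = 7 h 1 min → rounds to 7 h 0 min
Thu: 9:40 AM–9:40 PM = 12 h 0 min → rounds to 12 h 0 min
Fri: 10:01 AM–8:50 PM = 10 h 49 min → rounds to 10 h 45 min
Total credited: 36 h 0 min.

36.00 hours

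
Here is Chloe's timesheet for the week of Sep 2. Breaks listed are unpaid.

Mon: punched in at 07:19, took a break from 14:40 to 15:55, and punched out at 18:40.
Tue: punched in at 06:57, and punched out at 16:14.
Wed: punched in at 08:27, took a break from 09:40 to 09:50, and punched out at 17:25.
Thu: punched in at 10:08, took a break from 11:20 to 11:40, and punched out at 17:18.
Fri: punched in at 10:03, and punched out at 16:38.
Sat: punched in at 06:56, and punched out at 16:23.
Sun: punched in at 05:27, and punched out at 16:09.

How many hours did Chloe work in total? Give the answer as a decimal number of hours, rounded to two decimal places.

61.75 hours

Mon: 07:19–18:40 = 11 h 21 min; less 75 min break → 10 h 6 min
Tue: 06:57–16:14 = 9 h 17 min
Wed: 08:27–17:25 = 8 h 58 min; less 10 min break → 8 h 48 min
Thu: 10:08–17:18 = 7 h 10 min; less 20 min break → 6 h 50 min
Fri: 10:03–16:38 = 6 h 35 min
Sat: 06:56–16:23 = 9 h 27 min
Sun: 05:27–16:09 = 10 h 42 min
Total: 10 h 6 min + 9 h 17 min + 8 h 48 min + 6 h 50 min + 6 h 35 min + 9 h 27 min + 10 h 42 min = 61 h 45 min.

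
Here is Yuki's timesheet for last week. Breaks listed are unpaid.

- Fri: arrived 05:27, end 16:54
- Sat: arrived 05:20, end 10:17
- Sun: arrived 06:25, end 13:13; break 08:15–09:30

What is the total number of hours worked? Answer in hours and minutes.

21 h 57 min

Fri: 05:27–16:54 = 11 h 27 min
Sat: 05:20–10:17 = 4 h 57 min
Sun: 06:25–13:13 = 6 h 48 min; less 75 min break → 5 h 33 min
Total: 11 h 27 min + 4 h 57 min + 5 h 33 min = 21 h 57 min.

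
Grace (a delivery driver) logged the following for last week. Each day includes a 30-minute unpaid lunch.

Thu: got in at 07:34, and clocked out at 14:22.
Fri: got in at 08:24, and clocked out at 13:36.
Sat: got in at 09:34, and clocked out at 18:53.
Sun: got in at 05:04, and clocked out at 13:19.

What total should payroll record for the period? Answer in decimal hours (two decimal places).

27.57 hours

Thu: 07:34–14:22 = 6 h 48 min; less 30 min break → 6 h 18 min
Fri: 08:24–13:36 = 5 h 12 min; less 30 min break → 4 h 42 min
Sat: 09:34–18:53 = 9 h 19 min; less 30 min break → 8 h 49 min
Sun: 05:04–13:19 = 8 h 15 min; less 30 min break → 7 h 45 min
Total: 6 h 18 min + 4 h 42 min + 8 h 49 min + 7 h 45 min = 27 h 34 min.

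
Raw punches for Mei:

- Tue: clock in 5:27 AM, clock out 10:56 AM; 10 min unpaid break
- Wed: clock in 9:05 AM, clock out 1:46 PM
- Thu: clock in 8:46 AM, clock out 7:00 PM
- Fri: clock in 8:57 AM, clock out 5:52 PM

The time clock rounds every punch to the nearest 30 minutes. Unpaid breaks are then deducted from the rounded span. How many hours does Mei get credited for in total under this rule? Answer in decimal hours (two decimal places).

Tue: in 5:27 AM→5:30 AM, out 10:56 AM→11:00 AM; 5 h 30 min − 10 min = 5 h 20 min
Wed: in 9:05 AM→9:00 AM, out 1:46 PM→2:00 PM; 5 h 0 min
Thu: in 8:46 AM→9:00 AM, out 7:00 PM→7:00 PM; 10 h 0 min
Fri: in 8:57 AM→9:00 AM, out 5:52 PM→6:00 PM; 9 h 0 min
Total credited: 29 h 20 min.

29.33 hours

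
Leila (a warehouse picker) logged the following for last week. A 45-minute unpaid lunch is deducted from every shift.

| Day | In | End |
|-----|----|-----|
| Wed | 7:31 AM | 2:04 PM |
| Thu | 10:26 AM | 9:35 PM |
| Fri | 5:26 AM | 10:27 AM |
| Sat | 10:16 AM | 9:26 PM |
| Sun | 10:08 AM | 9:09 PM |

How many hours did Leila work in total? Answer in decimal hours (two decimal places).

Wed: 7:31 AM–2:04 PM = 6 h 33 min; less 45 min break → 5 h 48 min
Thu: 10:26 AM–9:35 PM = 11 h 9 min; less 45 min break → 10 h 24 min
Fri: 5:26 AM–10:27 AM = 5 h 1 min; less 45 min break → 4 h 16 min
Sat: 10:16 AM–9:26 PM = 11 h 10 min; less 45 min break → 10 h 25 min
Sun: 10:08 AM–9:09 PM = 11 h 1 min; less 45 min break → 10 h 16 min
Total: 5 h 48 min + 10 h 24 min + 4 h 16 min + 10 h 25 min + 10 h 16 min = 41 h 9 min.

41.15 hours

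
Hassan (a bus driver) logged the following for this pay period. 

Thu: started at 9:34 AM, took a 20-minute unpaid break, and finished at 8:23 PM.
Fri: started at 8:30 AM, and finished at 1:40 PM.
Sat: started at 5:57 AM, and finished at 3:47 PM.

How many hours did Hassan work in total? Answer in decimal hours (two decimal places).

25.48 hours

Thu: 9:34 AM–8:23 PM = 10 h 49 min; less 20 min break → 10 h 29 min
Fri: 8:30 AM–1:40 PM = 5 h 10 min
Sat: 5:57 AM–3:47 PM = 9 h 50 min
Total: 10 h 29 min + 5 h 10 min + 9 h 50 min = 25 h 29 min.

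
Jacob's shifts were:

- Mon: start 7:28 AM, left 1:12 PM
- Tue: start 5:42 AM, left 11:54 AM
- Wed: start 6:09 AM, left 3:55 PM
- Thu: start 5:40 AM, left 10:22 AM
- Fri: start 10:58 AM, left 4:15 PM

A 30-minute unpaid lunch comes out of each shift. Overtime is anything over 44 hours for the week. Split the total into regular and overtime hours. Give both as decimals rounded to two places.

Regular 29.18 hours, overtime 0.00 hours

Mon: 7:28 AM–1:12 PM = 5 h 44 min; less 30 min break → 5 h 14 min
Tue: 5:42 AM–11:54 AM = 6 h 12 min; less 30 min break → 5 h 42 min
Wed: 6:09 AM–3:55 PM = 9 h 46 min; less 30 min break → 9 h 16 min
Thu: 5:40 AM–10:22 AM = 4 h 42 min; less 30 min break → 4 h 12 min
Fri: 10:58 AM–4:15 PM = 5 h 17 min; less 30 min break → 4 h 47 min
Total worked: 29 h 11 min = 29.18 h.
Threshold 44 h → overtime 0 h 0 min, regular 29 h 11 min.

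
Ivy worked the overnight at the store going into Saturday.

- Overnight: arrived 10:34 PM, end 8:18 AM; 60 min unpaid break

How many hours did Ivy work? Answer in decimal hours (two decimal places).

Overnight: 10:34 PM → midnight = 1 h 26 min; midnight → 8:18 AM = 8 h 18 min; span 9 h 44 min; less 60 min break → 8 h 44 min

8.73 hours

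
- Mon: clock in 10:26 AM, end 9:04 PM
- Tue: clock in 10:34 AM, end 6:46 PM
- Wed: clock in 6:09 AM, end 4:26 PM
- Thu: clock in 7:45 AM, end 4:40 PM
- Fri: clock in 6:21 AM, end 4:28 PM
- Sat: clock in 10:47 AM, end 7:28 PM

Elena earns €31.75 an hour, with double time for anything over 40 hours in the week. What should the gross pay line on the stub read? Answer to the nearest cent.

Mon: 10:26 AM–9:04 PM = 10 h 38 min
Tue: 10:34 AM–6:46 PM = 8 h 12 min
Wed: 6:09 AM–4:26 PM = 10 h 17 min
Thu: 7:45 AM–4:40 PM = 8 h 55 min
Fri: 6:21 AM–4:28 PM = 10 h 7 min
Sat: 10:47 AM–7:28 PM = 8 h 41 min
Total worked: 56 h 50 min = 3410 min.
Regular 40 h 0 min = 2400 min at €31.75/h; overtime 16 h 50 min = 1010 min at €63.50/h.
Pay = (2400 × €31.75 + 1010 × €63.50) ÷ 60 = €2338.92.

€2338.92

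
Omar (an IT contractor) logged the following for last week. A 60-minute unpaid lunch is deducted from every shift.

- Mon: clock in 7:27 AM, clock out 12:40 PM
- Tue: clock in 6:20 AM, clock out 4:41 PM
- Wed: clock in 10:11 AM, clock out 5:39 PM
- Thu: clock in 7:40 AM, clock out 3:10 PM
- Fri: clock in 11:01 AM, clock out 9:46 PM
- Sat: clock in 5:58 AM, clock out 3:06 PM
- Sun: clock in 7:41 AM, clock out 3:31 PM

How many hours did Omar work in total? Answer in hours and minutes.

Mon: 7:27 AM–12:40 PM = 5 h 13 min; less 60 min break → 4 h 13 min
Tue: 6:20 AM–4:41 PM = 10 h 21 min; less 60 min break → 9 h 21 min
Wed: 10:11 AM–5:39 PM = 7 h 28 min; less 60 min break → 6 h 28 min
Thu: 7:40 AM–3:10 PM = 7 h 30 min; less 60 min break → 6 h 30 min
Fri: 11:01 AM–9:46 PM = 10 h 45 min; less 60 min break → 9 h 45 min
Sat: 5:58 AM–3:06 PM = 9 h 8 min; less 60 min break → 8 h 8 min
Sun: 7:41 AM–3:31 PM = 7 h 50 min; less 60 min break → 6 h 50 min
Total: 4 h 13 min + 9 h 21 min + 6 h 28 min + 6 h 30 min + 9 h 45 min + 8 h 8 min + 6 h 50 min = 51 h 15 min.

51 h 15 min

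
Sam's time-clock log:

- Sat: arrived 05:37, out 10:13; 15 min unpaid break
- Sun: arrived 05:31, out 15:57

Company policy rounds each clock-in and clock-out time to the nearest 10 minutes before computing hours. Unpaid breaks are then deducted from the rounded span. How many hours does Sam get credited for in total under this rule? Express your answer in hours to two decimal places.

Sat: in 05:37→05:40, out 10:13→10:10; 4 h 30 min − 15 min = 4 h 15 min
Sun: in 05:31→05:30, out 15:57→16:00; 10 h 30 min
Total credited: 14 h 45 min.

14.75 hours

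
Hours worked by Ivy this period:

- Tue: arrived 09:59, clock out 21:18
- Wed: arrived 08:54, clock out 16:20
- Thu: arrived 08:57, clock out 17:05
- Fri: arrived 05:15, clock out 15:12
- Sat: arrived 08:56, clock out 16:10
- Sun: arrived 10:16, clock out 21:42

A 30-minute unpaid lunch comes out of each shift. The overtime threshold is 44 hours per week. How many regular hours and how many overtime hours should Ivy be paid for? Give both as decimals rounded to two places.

Regular 44.00 hours, overtime 8.50 hours

Tue: 09:59–21:18 = 11 h 19 min; less 30 min break → 10 h 49 min
Wed: 08:54–16:20 = 7 h 26 min; less 30 min break → 6 h 56 min
Thu: 08:57–17:05 = 8 h 8 min; less 30 min break → 7 h 38 min
Fri: 05:15–15:12 = 9 h 57 min; less 30 min break → 9 h 27 min
Sat: 08:56–16:10 = 7 h 14 min; less 30 min break → 6 h 44 min
Sun: 10:16–21:42 = 11 h 26 min; less 30 min break → 10 h 56 min
Total worked: 52 h 30 min = 52.50 h.
Threshold 44 h → overtime 8 h 30 min, regular 44 h 0 min.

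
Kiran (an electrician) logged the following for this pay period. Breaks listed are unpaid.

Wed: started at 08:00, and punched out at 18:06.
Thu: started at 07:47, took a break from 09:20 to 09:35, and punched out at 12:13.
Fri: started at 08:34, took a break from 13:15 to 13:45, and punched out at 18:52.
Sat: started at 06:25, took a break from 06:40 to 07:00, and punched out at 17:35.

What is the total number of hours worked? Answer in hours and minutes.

34 h 55 min

Wed: 08:00–18:06 = 10 h 6 min
Thu: 07:47–12:13 = 4 h 26 min; less 15 min break → 4 h 11 min
Fri: 08:34–18:52 = 10 h 18 min; less 30 min break → 9 h 48 min
Sat: 06:25–17:35 = 11 h 10 min; less 20 min break → 10 h 50 min
Total: 10 h 6 min + 4 h 11 min + 9 h 48 min + 10 h 50 min = 34 h 55 min.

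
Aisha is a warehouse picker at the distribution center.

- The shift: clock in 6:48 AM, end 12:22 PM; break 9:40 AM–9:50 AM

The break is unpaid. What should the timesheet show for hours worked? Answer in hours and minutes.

The shift: 6:48 AM–12:22 PM = 5 h 34 min; less 10 min break → 5 h 24 min

5 h 24 min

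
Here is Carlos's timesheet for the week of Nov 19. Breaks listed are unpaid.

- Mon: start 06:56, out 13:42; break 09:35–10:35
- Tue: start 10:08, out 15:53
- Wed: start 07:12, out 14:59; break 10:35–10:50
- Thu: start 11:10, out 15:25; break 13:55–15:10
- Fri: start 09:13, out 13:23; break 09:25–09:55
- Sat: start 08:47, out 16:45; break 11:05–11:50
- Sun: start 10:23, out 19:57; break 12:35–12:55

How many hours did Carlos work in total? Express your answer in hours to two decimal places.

42.17 hours

Mon: 06:56–13:42 = 6 h 46 min; less 60 min break → 5 h 46 min
Tue: 10:08–15:53 = 5 h 45 min
Wed: 07:12–14:59 = 7 h 47 min; less 15 min break → 7 h 32 min
Thu: 11:10–15:25 = 4 h 15 min; less 75 min break → 3 h 0 min
Fri: 09:13–13:23 = 4 h 10 min; less 30 min break → 3 h 40 min
Sat: 08:47–16:45 = 7 h 58 min; less 45 min break → 7 h 13 min
Sun: 10:23–19:57 = 9 h 34 min; less 20 min break → 9 h 14 min
Total: 5 h 46 min + 5 h 45 min + 7 h 32 min + 3 h 0 min + 3 h 40 min + 7 h 13 min + 9 h 14 min = 42 h 10 min.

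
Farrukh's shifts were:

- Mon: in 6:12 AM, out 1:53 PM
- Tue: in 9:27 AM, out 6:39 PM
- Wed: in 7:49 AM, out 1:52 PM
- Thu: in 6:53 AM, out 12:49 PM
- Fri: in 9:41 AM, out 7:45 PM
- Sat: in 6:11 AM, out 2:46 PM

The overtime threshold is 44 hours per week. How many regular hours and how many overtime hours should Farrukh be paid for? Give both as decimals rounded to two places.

Regular 44.00 hours, overtime 3.52 hours

Mon: 6:12 AM–1:53 PM = 7 h 41 min
Tue: 9:27 AM–6:39 PM = 9 h 12 min
Wed: 7:49 AM–1:52 PM = 6 h 3 min
Thu: 6:53 AM–12:49 PM = 5 h 56 min
Fri: 9:41 AM–7:45 PM = 10 h 4 min
Sat: 6:11 AM–2:46 PM = 8 h 35 min
Total worked: 47 h 31 min = 47.52 h.
Threshold 44 h → overtime 3 h 31 min, regular 44 h 0 min.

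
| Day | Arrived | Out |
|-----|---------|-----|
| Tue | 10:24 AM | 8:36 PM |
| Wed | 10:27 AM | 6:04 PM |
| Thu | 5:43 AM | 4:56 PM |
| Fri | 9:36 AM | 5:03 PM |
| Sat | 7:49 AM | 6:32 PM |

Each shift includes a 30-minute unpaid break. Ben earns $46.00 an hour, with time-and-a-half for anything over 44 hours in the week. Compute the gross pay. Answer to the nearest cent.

Tue: 10:24 AM–8:36 PM = 10 h 12 min; less 30 min break → 9 h 42 min
Wed: 10:27 AM–6:04 PM = 7 h 37 min; less 30 min break → 7 h 7 min
Thu: 5:43 AM–4:56 PM = 11 h 13 min; less 30 min break → 10 h 43 min
Fri: 9:36 AM–5:03 PM = 7 h 27 min; less 30 min break → 6 h 57 min
Sat: 7:49 AM–6:32 PM = 10 h 43 min; less 30 min break → 10 h 13 min
Total worked: 44 h 42 min = 2682 min.
Regular 44 h 0 min = 2640 min at $46.00/h; overtime 0 h 42 min = 42 min at $69.00/h.
Pay = (2640 × $46.00 + 42 × $69.00) ÷ 60 = $2072.30.

$2072.30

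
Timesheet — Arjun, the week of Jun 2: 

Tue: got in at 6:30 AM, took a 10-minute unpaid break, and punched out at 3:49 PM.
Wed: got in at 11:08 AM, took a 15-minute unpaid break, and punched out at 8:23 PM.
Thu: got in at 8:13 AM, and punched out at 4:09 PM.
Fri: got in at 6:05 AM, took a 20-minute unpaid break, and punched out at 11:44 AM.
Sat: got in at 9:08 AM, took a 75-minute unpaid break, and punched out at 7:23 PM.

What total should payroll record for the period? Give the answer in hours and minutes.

Tue: 6:30 AM–3:49 PM = 9 h 19 min; less 10 min break → 9 h 9 min
Wed: 11:08 AM–8:23 PM = 9 h 15 min; less 15 min break → 9 h 0 min
Thu: 8:13 AM–4:09 PM = 7 h 56 min
Fri: 6:05 AM–11:44 AM = 5 h 39 min; less 20 min break → 5 h 19 min
Sat: 9:08 AM–7:23 PM = 10 h 15 min; less 75 min break → 9 h 0 min
Total: 9 h 9 min + 9 h 0 min + 7 h 56 min + 5 h 19 min + 9 h 0 min = 40 h 24 min.

40 h 24 min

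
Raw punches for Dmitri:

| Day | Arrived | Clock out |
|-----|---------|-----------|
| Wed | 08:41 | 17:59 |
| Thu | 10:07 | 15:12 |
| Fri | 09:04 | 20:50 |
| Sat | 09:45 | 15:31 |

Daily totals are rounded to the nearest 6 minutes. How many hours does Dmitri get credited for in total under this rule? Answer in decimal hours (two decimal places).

32.00 hours

Wed: 08:41–17:59 = 9 h 18 min → rounds to 9 h 18 min
Thu: 10:07–15:12 = 5 h 5 min → rounds to 5 h 6 min
Fri: 09:04–20:50 = 11 h 46 min → rounds to 11 h 48 min
Sat: 09:45–15:31 = 5 h 46 min → rounds to 5 h 48 min
Total credited: 32 h 0 min.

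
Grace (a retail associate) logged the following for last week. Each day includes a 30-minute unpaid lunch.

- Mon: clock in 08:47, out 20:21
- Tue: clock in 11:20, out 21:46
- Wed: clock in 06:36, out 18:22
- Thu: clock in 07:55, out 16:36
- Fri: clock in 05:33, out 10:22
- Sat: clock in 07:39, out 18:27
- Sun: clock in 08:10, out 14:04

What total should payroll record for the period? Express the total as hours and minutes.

Mon: 08:47–20:21 = 11 h 34 min; less 30 min break → 11 h 4 min
Tue: 11:20–21:46 = 10 h 26 min; less 30 min break → 9 h 56 min
Wed: 06:36–18:22 = 11 h 46 min; less 30 min break → 11 h 16 min
Thu: 07:55–16:36 = 8 h 41 min; less 30 min break → 8 h 11 min
Fri: 05:33–10:22 = 4 h 49 min; less 30 min break → 4 h 19 min
Sat: 07:39–18:27 = 10 h 48 min; less 30 min break → 10 h 18 min
Sun: 08:10–14:04 = 5 h 54 min; less 30 min break → 5 h 24 min
Total: 11 h 4 min + 9 h 56 min + 11 h 16 min + 8 h 11 min + 4 h 19 min + 10 h 18 min + 5 h 24 min = 60 h 28 min.

60 h 28 min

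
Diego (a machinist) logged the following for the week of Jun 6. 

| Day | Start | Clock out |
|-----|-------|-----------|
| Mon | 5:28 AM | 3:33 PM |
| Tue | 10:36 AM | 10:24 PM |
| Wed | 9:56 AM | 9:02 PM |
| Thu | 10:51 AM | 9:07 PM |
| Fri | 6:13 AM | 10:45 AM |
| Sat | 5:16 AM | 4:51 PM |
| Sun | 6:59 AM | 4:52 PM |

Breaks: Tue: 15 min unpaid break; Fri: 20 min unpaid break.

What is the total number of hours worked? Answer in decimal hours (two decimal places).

Mon: 5:28 AM–3:33 PM = 10 h 5 min
Tue: 10:36 AM–10:24 PM = 11 h 48 min; less 15 min break → 11 h 33 min
Wed: 9:56 AM–9:02 PM = 11 h 6 min
Thu: 10:51 AM–9:07 PM = 10 h 16 min
Fri: 6:13 AM–10:45 AM = 4 h 32 min; less 20 min break → 4 h 12 min
Sat: 5:16 AM–4:51 PM = 11 h 35 min
Sun: 6:59 AM–4:52 PM = 9 h 53 min
Total: 10 h 5 min + 11 h 33 min + 11 h 6 min + 10 h 16 min + 4 h 12 min + 11 h 35 min + 9 h 53 min = 68 h 40 min.

68.67 hours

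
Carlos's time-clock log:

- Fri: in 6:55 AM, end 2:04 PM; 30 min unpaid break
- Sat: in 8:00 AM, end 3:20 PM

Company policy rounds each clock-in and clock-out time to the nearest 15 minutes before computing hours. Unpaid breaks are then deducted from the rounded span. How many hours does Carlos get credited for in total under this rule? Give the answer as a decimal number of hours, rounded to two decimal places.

13.75 hours

Fri: in 6:55 AM→7:00 AM, out 2:04 PM→2:00 PM; 7 h 0 min − 30 min = 6 h 30 min
Sat: in 8:00 AM→8:00 AM, out 3:20 PM→3:15 PM; 7 h 15 min
Total credited: 13 h 45 min.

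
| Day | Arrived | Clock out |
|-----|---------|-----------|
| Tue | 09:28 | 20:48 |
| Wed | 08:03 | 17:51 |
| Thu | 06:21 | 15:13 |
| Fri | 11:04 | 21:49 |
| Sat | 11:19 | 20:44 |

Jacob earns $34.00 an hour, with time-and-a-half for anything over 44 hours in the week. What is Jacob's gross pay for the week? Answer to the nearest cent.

$1810.50

Tue: 09:28–20:48 = 11 h 20 min
Wed: 08:03–17:51 = 9 h 48 min
Thu: 06:21–15:13 = 8 h 52 min
Fri: 11:04–21:49 = 10 h 45 min
Sat: 11:19–20:44 = 9 h 25 min
Total worked: 50 h 10 min = 3010 min.
Regular 44 h 0 min = 2640 min at $34.00/h; overtime 6 h 10 min = 370 min at $51.00/h.
Pay = (2640 × $34.00 + 370 × $51.00) ÷ 60 = $1810.50.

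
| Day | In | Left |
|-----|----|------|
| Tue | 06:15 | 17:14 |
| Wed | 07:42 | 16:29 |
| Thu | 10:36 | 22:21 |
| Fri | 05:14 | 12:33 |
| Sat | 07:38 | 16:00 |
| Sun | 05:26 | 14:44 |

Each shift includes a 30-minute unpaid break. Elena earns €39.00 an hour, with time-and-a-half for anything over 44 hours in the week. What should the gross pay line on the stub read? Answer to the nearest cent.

Tue: 06:15–17:14 = 10 h 59 min; less 30 min break → 10 h 29 min
Wed: 07:42–16:29 = 8 h 47 min; less 30 min break → 8 h 17 min
Thu: 10:36–22:21 = 11 h 45 min; less 30 min break → 11 h 15 min
Fri: 05:14–12:33 = 7 h 19 min; less 30 min break → 6 h 49 min
Sat: 07:38–16:00 = 8 h 22 min; less 30 min break → 7 h 52 min
Sun: 05:26–14:44 = 9 h 18 min; less 30 min break → 8 h 48 min
Total worked: 53 h 30 min = 3210 min.
Regular 44 h 0 min = 2640 min at €39.00/h; overtime 9 h 30 min = 570 min at €58.50/h.
Pay = (2640 × €39.00 + 570 × €58.50) ÷ 60 = €2271.75.

€2271.75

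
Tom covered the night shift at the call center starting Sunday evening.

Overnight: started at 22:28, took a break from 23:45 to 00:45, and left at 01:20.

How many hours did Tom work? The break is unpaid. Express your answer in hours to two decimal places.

Overnight: 22:28 → midnight = 1 h 32 min; midnight → 01:20 = 1 h 20 min; span 2 h 52 min; less 60 min break → 1 h 52 min

1.87 hours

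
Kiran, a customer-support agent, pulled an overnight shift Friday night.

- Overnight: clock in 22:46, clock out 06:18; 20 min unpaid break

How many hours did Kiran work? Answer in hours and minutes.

Overnight: 22:46 → midnight = 1 h 14 min; midnight → 06:18 = 6 h 18 min; span 7 h 32 min; less 20 min break → 7 h 12 min

7 h 12 min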